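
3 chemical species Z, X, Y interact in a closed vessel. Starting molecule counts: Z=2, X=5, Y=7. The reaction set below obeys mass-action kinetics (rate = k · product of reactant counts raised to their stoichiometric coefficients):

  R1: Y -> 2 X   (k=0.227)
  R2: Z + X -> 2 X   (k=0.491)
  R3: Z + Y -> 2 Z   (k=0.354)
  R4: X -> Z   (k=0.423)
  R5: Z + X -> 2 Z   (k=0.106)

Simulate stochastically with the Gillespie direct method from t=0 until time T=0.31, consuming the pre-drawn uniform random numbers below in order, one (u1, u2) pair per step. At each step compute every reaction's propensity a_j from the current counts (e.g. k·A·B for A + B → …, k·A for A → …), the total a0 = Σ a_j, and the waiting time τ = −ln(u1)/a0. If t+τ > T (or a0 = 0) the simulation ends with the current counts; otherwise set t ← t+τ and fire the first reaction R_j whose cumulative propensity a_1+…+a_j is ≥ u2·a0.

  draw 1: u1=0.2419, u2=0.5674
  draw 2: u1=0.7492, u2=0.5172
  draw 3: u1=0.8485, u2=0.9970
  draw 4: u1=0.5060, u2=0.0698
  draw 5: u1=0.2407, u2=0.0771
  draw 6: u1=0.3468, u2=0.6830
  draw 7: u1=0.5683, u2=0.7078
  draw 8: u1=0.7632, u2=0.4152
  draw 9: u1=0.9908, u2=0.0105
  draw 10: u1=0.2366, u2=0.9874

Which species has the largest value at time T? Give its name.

t=0.000: Z=2 X=5 Y=7
Draw 1: a1=1.589, a2=4.910, a3=4.956, a4=2.115, a5=1.060, a0=14.630; τ=−ln(0.2419)/14.630=0.097 → t=0.097; u2·a0=0.5674·14.630=8.301; a1+a2=6.499 < 8.301 ≤ a1+…+a3=11.455 → R3 fires; Z=3 X=5 Y=6
Draw 2: a1=1.362, a2=7.365, a3=6.372, a4=2.115, a5=1.590, a0=18.804; τ=−ln(0.7492)/18.804=0.015 → t=0.112; u2·a0=0.5172·18.804=9.725; a1+a2=8.727 < 9.725 ≤ a1+…+a3=15.099 → R3 fires; Z=4 X=5 Y=5
Draw 3: a1=1.135, a2=9.820, a3=7.080, a4=2.115, a5=2.120, a0=22.270; τ=−ln(0.8485)/22.270=0.007 → t=0.120; u2·a0=0.9970·22.270=22.203; a1+…+a4=20.150 < 22.203 ≤ a1+…+a5=22.270 → R5 fires; Z=5 X=4 Y=5
Draw 4: a1=1.135, a2=9.820, a3=8.850, a4=1.692, a5=2.120, a0=23.617; τ=−ln(0.5060)/23.617=0.029 → t=0.149; u2·a0=0.0698·23.617=1.648; a1=1.135 < 1.648 ≤ a1+a2=10.955 → R2 fires; Z=4 X=5 Y=5
Draw 5: a1=1.135, a2=9.820, a3=7.080, a4=2.115, a5=2.120, a0=22.270; τ=−ln(0.2407)/22.270=0.064 → t=0.213; u2·a0=0.0771·22.270=1.717; a1=1.135 < 1.717 ≤ a1+a2=10.955 → R2 fires; Z=3 X=6 Y=5
Draw 6: a1=1.135, a2=8.838, a3=5.310, a4=2.538, a5=1.908, a0=19.729; τ=−ln(0.3468)/19.729=0.054 → t=0.266; u2·a0=0.6830·19.729=13.475; a1+a2=9.973 < 13.475 ≤ a1+…+a3=15.283 → R3 fires; Z=4 X=6 Y=4
Draw 7: a1=0.908, a2=11.784, a3=5.664, a4=2.538, a5=2.544, a0=23.438; τ=−ln(0.5683)/23.438=0.024 → t=0.290; u2·a0=0.7078·23.438=16.589; a1+a2=12.692 < 16.589 ≤ a1+…+a3=18.356 → R3 fires; Z=5 X=6 Y=3
Draw 8: a1=0.681, a2=14.730, a3=5.310, a4=2.538, a5=3.180, a0=26.439; τ=−ln(0.7632)/26.439=0.010 → t=0.301; u2·a0=0.4152·26.439=10.977; a1=0.681 < 10.977 ≤ a1+a2=15.411 → R2 fires; Z=4 X=7 Y=3
Draw 9: a1=0.681, a2=13.748, a3=4.248, a4=2.961, a5=2.968, a0=24.606; τ=−ln(0.9908)/24.606=0.000 → t=0.301; u2·a0=0.0105·24.606=0.258 ≤ a1=0.681 → R1 fires; Z=4 X=9 Y=2
Draw 10: a1=0.454, a2=17.676, a3=2.832, a4=3.807, a5=3.816, a0=28.585; τ=−ln(0.2366)/28.585=0.050 → t=0.351 > T=0.31: stop.
At T=0.31: Z=4 X=9 Y=2; the largest is X.

Dominant species at T: X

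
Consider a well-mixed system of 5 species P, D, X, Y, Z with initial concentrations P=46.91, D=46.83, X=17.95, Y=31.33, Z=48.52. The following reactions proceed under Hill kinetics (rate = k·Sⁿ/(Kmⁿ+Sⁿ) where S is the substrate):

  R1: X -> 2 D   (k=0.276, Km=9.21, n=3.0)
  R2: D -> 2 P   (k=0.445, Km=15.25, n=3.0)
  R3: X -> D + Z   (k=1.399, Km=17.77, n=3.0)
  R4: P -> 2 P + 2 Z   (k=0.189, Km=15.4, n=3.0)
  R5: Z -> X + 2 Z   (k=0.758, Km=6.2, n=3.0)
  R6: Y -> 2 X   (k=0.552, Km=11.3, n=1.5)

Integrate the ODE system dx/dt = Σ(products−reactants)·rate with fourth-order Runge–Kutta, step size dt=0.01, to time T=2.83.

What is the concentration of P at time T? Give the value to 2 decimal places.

RK4 with dt=0.01: 283 steps to T=2.83. Trajectory (selected grid times):
t=0.00: P=46.91 D=46.83 X=17.95 Y=31.33 Z=48.52
t=0.31: P=47.23 D=47.07 X=18.17 Y=31.19 Z=49.09
t=0.63: P=47.57 D=47.32 X=18.39 Y=31.04 Z=49.68
t=0.94: P=47.89 D=47.57 X=18.60 Y=30.90 Z=50.26
t=1.26: P=48.23 D=47.83 X=18.81 Y=30.76 Z=50.86
t=1.57: P=48.55 D=48.09 X=19.01 Y=30.62 Z=51.45
t=1.89: P=48.88 D=48.36 X=19.21 Y=30.48 Z=52.05
t=2.20: P=49.21 D=48.62 X=19.40 Y=30.34 Z=52.64
t=2.52: P=49.54 D=48.90 X=19.60 Y=30.19 Z=53.26
t=2.83: P=49.87 D=49.17 X=19.79 Y=30.05 Z=53.86
Read off P at T=2.83: 49.87

P at T = 49.87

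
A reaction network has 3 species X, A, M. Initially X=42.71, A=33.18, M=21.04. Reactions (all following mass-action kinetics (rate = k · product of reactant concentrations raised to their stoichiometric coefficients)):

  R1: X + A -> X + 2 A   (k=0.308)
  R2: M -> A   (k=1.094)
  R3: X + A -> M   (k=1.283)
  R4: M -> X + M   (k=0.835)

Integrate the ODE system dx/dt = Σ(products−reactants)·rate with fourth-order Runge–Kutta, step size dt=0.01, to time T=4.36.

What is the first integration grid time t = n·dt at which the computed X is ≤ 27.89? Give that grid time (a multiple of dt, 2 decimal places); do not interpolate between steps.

Threshold first reached at t = 0.02

RK4 with dt=0.01: 436 steps to T=4.36. Trajectory (selected grid times):
t=0.00: X=42.71 A=33.18 M=21.04
t=0.01: X=30.07 A=23.71 M=33.60
t=0.02: X=23.26 A=18.70 M=40.32
t=0.48: X=2.71 A=14.56 M=54.40
t=0.97: X=1.32 A=25.18 M=49.21
t=1.45: X=0.83 A=35.07 M=43.91
t=1.94: X=0.58 A=44.20 M=38.91
t=2.42: X=0.43 A=52.17 M=34.50
t=2.91: X=0.34 A=59.40 M=30.48
t=3.39: X=0.27 A=65.68 M=26.98
t=3.88: X=0.22 A=71.35 M=23.81
t=4.36: X=0.18 A=76.27 M=21.06
X(0.01)=30.075 > 27.89 but X(0.02)=23.256 ≤ 27.89, so the first grid time is t=0.02.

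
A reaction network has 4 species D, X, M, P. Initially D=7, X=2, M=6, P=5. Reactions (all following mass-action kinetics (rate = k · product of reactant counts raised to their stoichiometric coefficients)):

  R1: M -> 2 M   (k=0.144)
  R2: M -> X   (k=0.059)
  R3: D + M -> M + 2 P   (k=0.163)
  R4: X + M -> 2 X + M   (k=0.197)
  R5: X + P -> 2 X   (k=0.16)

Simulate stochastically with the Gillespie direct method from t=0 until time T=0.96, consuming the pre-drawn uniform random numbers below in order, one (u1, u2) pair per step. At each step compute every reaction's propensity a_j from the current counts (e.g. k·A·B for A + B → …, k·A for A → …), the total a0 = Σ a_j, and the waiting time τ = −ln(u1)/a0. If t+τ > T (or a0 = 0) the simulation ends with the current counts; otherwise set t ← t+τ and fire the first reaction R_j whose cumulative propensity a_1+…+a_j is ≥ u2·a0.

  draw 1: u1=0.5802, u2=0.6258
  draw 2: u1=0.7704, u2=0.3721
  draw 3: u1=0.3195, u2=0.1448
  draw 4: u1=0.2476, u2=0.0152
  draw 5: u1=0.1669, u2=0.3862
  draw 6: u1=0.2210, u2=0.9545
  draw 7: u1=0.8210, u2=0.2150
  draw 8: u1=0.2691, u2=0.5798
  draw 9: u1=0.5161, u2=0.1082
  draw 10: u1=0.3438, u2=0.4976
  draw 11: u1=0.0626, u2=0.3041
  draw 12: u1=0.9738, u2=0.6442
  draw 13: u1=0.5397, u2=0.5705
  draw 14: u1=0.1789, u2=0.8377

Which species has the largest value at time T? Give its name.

Dominant species at T: P

t=0.000: D=7 X=2 M=6 P=5
Draw 1: a1=0.864, a2=0.354, a3=6.846, a4=2.364, a5=1.600, a0=12.028; τ=−ln(0.5802)/12.028=0.045 → t=0.045; u2·a0=0.6258·12.028=7.527; a1+a2=1.218 < 7.527 ≤ a1+…+a3=8.064 → R3 fires; D=6 X=2 M=6 P=7
Draw 2: a1=0.864, a2=0.354, a3=5.868, a4=2.364, a5=2.240, a0=11.690; τ=−ln(0.7704)/11.690=0.022 → t=0.068; u2·a0=0.3721·11.690=4.350; a1+a2=1.218 < 4.350 ≤ a1+…+a3=7.086 → R3 fires; D=5 X=2 M=6 P=9
Draw 3: a1=0.864, a2=0.354, a3=4.890, a4=2.364, a5=2.880, a0=11.352; τ=−ln(0.3195)/11.352=0.101 → t=0.168; u2·a0=0.1448·11.352=1.644; a1+a2=1.218 < 1.644 ≤ a1+…+a3=6.108 → R3 fires; D=4 X=2 M=6 P=11
Draw 4: a1=0.864, a2=0.354, a3=3.912, a4=2.364, a5=3.520, a0=11.014; τ=−ln(0.2476)/11.014=0.127 → t=0.295; u2·a0=0.0152·11.014=0.167 ≤ a1=0.864 → R1 fires; D=4 X=2 M=7 P=11
Draw 5: a1=1.008, a2=0.413, a3=4.564, a4=2.758, a5=3.520, a0=12.263; τ=−ln(0.1669)/12.263=0.146 → t=0.441; u2·a0=0.3862·12.263=4.736; a1+a2=1.421 < 4.736 ≤ a1+…+a3=5.985 → R3 fires; D=3 X=2 M=7 P=13
Draw 6: a1=1.008, a2=0.413, a3=3.423, a4=2.758, a5=4.160, a0=11.762; τ=−ln(0.2210)/11.762=0.128 → t=0.569; u2·a0=0.9545·11.762=11.227; a1+…+a4=7.602 < 11.227 ≤ a1+…+a5=11.762 → R5 fires; D=3 X=3 M=7 P=12
Draw 7: a1=1.008, a2=0.413, a3=3.423, a4=4.137, a5=5.760, a0=14.741; τ=−ln(0.8210)/14.741=0.013 → t=0.583; u2·a0=0.2150·14.741=3.169; a1+a2=1.421 < 3.169 ≤ a1+…+a3=4.844 → R3 fires; D=2 X=3 M=7 P=14
Draw 8: a1=1.008, a2=0.413, a3=2.282, a4=4.137, a5=6.720, a0=14.560; τ=−ln(0.2691)/14.560=0.090 → t=0.673; u2·a0=0.5798·14.560=8.442; a1+…+a4=7.840 < 8.442 ≤ a1+…+a5=14.560 → R5 fires; D=2 X=4 M=7 P=13
Draw 9: a1=1.008, a2=0.413, a3=2.282, a4=5.516, a5=8.320, a0=17.539; τ=−ln(0.5161)/17.539=0.038 → t=0.710; u2·a0=0.1082·17.539=1.898; a1+a2=1.421 < 1.898 ≤ a1+…+a3=3.703 → R3 fires; D=1 X=4 M=7 P=15
Draw 10: a1=1.008, a2=0.413, a3=1.141, a4=5.516, a5=9.600, a0=17.678; τ=−ln(0.3438)/17.678=0.060 → t=0.771; u2·a0=0.4976·17.678=8.797; a1+…+a4=8.078 < 8.797 ≤ a1+…+a5=17.678 → R5 fires; D=1 X=5 M=7 P=14
Draw 11: a1=1.008, a2=0.413, a3=1.141, a4=6.895, a5=11.200, a0=20.657; τ=−ln(0.0626)/20.657=0.134 → t=0.905; u2·a0=0.3041·20.657=6.282; a1+…+a3=2.562 < 6.282 ≤ a1+…+a4=9.457 → R4 fires; D=1 X=6 M=7 P=14
Draw 12: a1=1.008, a2=0.413, a3=1.141, a4=8.274, a5=13.440, a0=24.276; τ=−ln(0.9738)/24.276=0.001 → t=0.906; u2·a0=0.6442·24.276=15.639; a1+…+a4=10.836 < 15.639 ≤ a1+…+a5=24.276 → R5 fires; D=1 X=7 M=7 P=13
Draw 13: a1=1.008, a2=0.413, a3=1.141, a4=9.653, a5=14.560, a0=26.775; τ=−ln(0.5397)/26.775=0.023 → t=0.929; u2·a0=0.5705·26.775=15.275; a1+…+a4=12.215 < 15.275 ≤ a1+…+a5=26.775 → R5 fires; D=1 X=8 M=7 P=12
Draw 14: a1=1.008, a2=0.413, a3=1.141, a4=11.032, a5=15.360, a0=28.954; τ=−ln(0.1789)/28.954=0.059 → t=0.989 > T=0.96: stop.
At T=0.96: D=1 X=8 M=7 P=12; the largest is P.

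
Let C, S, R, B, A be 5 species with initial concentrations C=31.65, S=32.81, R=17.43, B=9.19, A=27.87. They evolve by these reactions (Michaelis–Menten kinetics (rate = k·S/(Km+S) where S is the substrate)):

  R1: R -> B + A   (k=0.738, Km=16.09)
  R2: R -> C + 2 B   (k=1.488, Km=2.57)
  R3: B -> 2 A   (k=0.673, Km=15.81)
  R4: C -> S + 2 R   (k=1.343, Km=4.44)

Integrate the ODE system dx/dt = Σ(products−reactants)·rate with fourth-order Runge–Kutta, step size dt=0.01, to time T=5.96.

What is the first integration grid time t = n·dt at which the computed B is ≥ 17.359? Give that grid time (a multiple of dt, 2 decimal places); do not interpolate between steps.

RK4 with dt=0.01: 596 steps to T=5.96. Trajectory (selected grid times):
t=0.00: C=31.65 S=32.81 R=17.43 B=9.19 A=27.87
t=0.66: C=31.73 S=33.59 R=17.87 B=10.99 A=28.47
t=1.32: C=31.81 S=34.37 R=18.31 B=12.77 A=29.11
t=1.99: C=31.90 S=35.15 R=18.75 B=14.58 A=29.79
t=2.65: C=31.98 S=35.93 R=19.18 B=16.35 A=30.49
t=3.02: C=32.03 S=36.37 R=19.42 B=17.35 A=30.90
t=3.03: C=32.04 S=36.38 R=19.42 B=17.37 A=30.91
t=3.31: C=32.07 S=36.71 R=19.60 B=18.12 A=31.22
t=3.97: C=32.16 S=37.49 R=20.02 B=19.89 A=31.98
t=4.64: C=32.26 S=38.28 R=20.44 B=21.68 A=32.77
t=5.30: C=32.35 S=39.06 R=20.85 B=23.44 A=33.56
t=5.96: C=32.45 S=39.84 R=21.26 B=25.19 A=34.38
B(3.02)=17.346 < 17.359 but B(3.03)=17.373 ≥ 17.359, so the first grid time is t=3.03.

Threshold first reached at t = 3.03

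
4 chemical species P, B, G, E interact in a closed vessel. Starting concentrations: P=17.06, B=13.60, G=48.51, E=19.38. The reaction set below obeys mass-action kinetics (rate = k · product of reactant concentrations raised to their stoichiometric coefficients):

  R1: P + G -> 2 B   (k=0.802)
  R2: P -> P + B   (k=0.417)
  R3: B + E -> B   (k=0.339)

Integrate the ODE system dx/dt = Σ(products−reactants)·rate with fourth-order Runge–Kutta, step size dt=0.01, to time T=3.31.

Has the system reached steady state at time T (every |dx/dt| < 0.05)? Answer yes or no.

Steady state at T: yes

RK4 with dt=0.01: 331 steps to T=3.31. Trajectory (selected grid times):
t=0.00: P=17.06 B=13.60 G=48.51 E=19.38
t=0.37: P=0.00 B=47.94 G=31.45 E=0.07
t=0.74: P=0.00 B=47.95 G=31.45 E=0.00
t=1.10: P=0.00 B=47.95 G=31.45 E=0.00
t=1.47: P=0.00 B=47.95 G=31.45 E=0.00
t=1.84: P=0.00 B=47.95 G=31.45 E=0.00
t=2.21: P=0.00 B=47.95 G=31.45 E=0.00
t=2.57: P=0.00 B=47.95 G=31.45 E=0.00
t=2.94: P=0.00 B=47.95 G=31.45 E=0.00
t=3.31: P=0.00 B=47.95 G=31.45 E=0.00
Rates at T: R1=0.0000, R2=0.0000, R3=0.0000
dx/dt at T (Σ net stoichiometry × rate): P=-0.0000, B=+0.0000, G=-0.0000, E=-0.0000
Largest |dx/dt| is |-0.0000| (E) < 0.05 → steady.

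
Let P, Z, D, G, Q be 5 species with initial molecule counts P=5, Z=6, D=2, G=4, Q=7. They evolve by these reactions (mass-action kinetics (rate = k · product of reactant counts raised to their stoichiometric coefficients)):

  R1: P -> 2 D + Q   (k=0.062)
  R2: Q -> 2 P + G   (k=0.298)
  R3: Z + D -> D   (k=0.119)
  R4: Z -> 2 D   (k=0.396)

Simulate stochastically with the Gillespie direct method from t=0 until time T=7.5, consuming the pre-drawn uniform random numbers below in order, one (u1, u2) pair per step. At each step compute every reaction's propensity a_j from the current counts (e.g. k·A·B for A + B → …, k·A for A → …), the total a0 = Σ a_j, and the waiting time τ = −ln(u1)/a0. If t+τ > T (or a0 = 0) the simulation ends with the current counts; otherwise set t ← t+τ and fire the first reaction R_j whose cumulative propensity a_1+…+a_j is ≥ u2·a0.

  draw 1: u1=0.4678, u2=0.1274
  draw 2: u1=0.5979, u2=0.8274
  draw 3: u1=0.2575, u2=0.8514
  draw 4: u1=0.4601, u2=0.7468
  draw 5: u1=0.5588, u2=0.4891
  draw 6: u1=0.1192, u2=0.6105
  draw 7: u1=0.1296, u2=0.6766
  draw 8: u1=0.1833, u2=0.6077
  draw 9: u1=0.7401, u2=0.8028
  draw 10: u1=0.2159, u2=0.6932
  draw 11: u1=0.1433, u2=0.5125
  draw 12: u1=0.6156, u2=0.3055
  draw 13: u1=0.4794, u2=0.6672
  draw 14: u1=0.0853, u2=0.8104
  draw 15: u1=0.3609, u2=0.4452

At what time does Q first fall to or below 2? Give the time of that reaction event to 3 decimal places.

Threshold first reached at t = 4.599

t=0.000: P=5 Z=6 D=2 G=4 Q=7
Draw 1: a1=0.310, a2=2.086, a3=1.428, a4=2.376, a0=6.200; τ=−ln(0.4678)/6.200=0.123 → t=0.123; u2·a0=0.1274·6.200=0.790; a1=0.310 < 0.790 ≤ a1+a2=2.396 → R2 fires; P=7 Z=6 D=2 G=5 Q=6
Draw 2: a1=0.434, a2=1.788, a3=1.428, a4=2.376, a0=6.026; τ=−ln(0.5979)/6.026=0.085 → t=0.208; u2·a0=0.8274·6.026=4.986; a1+…+a3=3.650 < 4.986 ≤ a1+…+a4=6.026 → R4 fires; P=7 Z=5 D=4 G=5 Q=6
Draw 3: a1=0.434, a2=1.788, a3=2.380, a4=1.980, a0=6.582; τ=−ln(0.2575)/6.582=0.206 → t=0.414; u2·a0=0.8514·6.582=5.604; a1+…+a3=4.602 < 5.604 ≤ a1+…+a4=6.582 → R4 fires; P=7 Z=4 D=6 G=5 Q=6
Draw 4: a1=0.434, a2=1.788, a3=2.856, a4=1.584, a0=6.662; τ=−ln(0.4601)/6.662=0.117 → t=0.531; u2·a0=0.7468·6.662=4.975; a1+a2=2.222 < 4.975 ≤ a1+…+a3=5.078 → R3 fires; P=7 Z=3 D=6 G=5 Q=6
Draw 5: a1=0.434, a2=1.788, a3=2.142, a4=1.188, a0=5.552; τ=−ln(0.5588)/5.552=0.105 → t=0.635; u2·a0=0.4891·5.552=2.715; a1+a2=2.222 < 2.715 ≤ a1+…+a3=4.364 → R3 fires; P=7 Z=2 D=6 G=5 Q=6
Draw 6: a1=0.434, a2=1.788, a3=1.428, a4=0.792, a0=4.442; τ=−ln(0.1192)/4.442=0.479 → t=1.114; u2·a0=0.6105·4.442=2.712; a1+a2=2.222 < 2.712 ≤ a1+…+a3=3.650 → R3 fires; P=7 Z=1 D=6 G=5 Q=6
Draw 7: a1=0.434, a2=1.788, a3=0.714, a4=0.396, a0=3.332; τ=−ln(0.1296)/3.332=0.613 → t=1.727; u2·a0=0.6766·3.332=2.254; a1+a2=2.222 < 2.254 ≤ a1+…+a3=2.936 → R3 fires; P=7 Z=0 D=6 G=5 Q=6
Draw 8: a1=0.434, a2=1.788, a3=0.000, a4=0.000, a0=2.222; τ=−ln(0.1833)/2.222=0.764 → t=2.491; u2·a0=0.6077·2.222=1.350; a1=0.434 < 1.350 ≤ a1+a2=2.222 → R2 fires; P=9 Z=0 D=6 G=6 Q=5
Draw 9: a1=0.558, a2=1.490, a3=0.000, a4=0.000, a0=2.048; τ=−ln(0.7401)/2.048=0.147 → t=2.638; u2·a0=0.8028·2.048=1.644; a1=0.558 < 1.644 ≤ a1+a2=2.048 → R2 fires; P=11 Z=0 D=6 G=7 Q=4
Draw 10: a1=0.682, a2=1.192, a3=0.000, a4=0.000, a0=1.874; τ=−ln(0.2159)/1.874=0.818 → t=3.456; u2·a0=0.6932·1.874=1.299; a1=0.682 < 1.299 ≤ a1+a2=1.874 → R2 fires; P=13 Z=0 D=6 G=8 Q=3
Draw 11: a1=0.806, a2=0.894, a3=0.000, a4=0.000, a0=1.700; τ=−ln(0.1433)/1.700=1.143 → t=4.599; u2·a0=0.5125·1.700=0.871; a1=0.806 < 0.871 ≤ a1+a2=1.700 → R2 fires; P=15 Z=0 D=6 G=9 Q=2
Draw 12: a1=0.930, a2=0.596, a3=0.000, a4=0.000, a0=1.526; τ=−ln(0.6156)/1.526=0.318 → t=4.917; u2·a0=0.3055·1.526=0.466 ≤ a1=0.930 → R1 fires; P=14 Z=0 D=8 G=9 Q=3
Draw 13: a1=0.868, a2=0.894, a3=0.000, a4=0.000, a0=1.762; τ=−ln(0.4794)/1.762=0.417 → t=5.334; u2·a0=0.6672·1.762=1.176; a1=0.868 < 1.176 ≤ a1+a2=1.762 → R2 fires; P=16 Z=0 D=8 G=10 Q=2
Draw 14: a1=0.992, a2=0.596, a3=0.000, a4=0.000, a0=1.588; τ=−ln(0.0853)/1.588=1.550 → t=6.884; u2·a0=0.8104·1.588=1.287; a1=0.992 < 1.287 ≤ a1+a2=1.588 → R2 fires; P=18 Z=0 D=8 G=11 Q=1
Draw 15: a1=1.116, a2=0.298, a3=0.000, a4=0.000, a0=1.414; τ=−ln(0.3609)/1.414=0.721 → t=7.605 > T=7.5: stop.
Q first becomes ≤ 2 when it reaches 2 at the event at t=4.599.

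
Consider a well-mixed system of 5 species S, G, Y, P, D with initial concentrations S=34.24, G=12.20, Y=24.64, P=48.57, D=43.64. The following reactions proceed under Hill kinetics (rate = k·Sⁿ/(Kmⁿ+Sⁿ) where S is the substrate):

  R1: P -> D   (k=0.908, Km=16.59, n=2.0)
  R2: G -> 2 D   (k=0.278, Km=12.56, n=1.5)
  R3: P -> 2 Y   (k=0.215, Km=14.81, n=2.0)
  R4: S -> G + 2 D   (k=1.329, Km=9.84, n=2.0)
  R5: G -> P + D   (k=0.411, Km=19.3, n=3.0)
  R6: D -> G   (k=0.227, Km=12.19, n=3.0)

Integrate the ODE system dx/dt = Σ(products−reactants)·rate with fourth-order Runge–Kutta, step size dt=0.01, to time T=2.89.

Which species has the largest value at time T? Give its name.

Dominant species at T: D

RK4 with dt=0.01: 289 steps to T=2.89. Trajectory (selected grid times):
t=0.00: S=34.24 G=12.20 Y=24.64 P=48.57 D=43.64
t=0.32: S=33.85 G=12.59 Y=24.77 P=48.27 D=44.73
t=0.64: S=33.46 G=12.98 Y=24.89 P=47.98 D=45.82
t=0.96: S=33.06 G=13.36 Y=25.02 P=47.69 D=46.92
t=1.28: S=32.67 G=13.75 Y=25.14 P=47.40 D=48.01
t=1.61: S=32.27 G=14.13 Y=25.27 P=47.11 D=49.14
t=1.93: S=31.88 G=14.51 Y=25.40 P=46.83 D=50.24
t=2.25: S=31.50 G=14.88 Y=25.52 P=46.55 D=51.35
t=2.57: S=31.11 G=15.24 Y=25.65 P=46.27 D=52.45
t=2.89: S=30.72 G=15.61 Y=25.77 P=45.99 D=53.55
At T=2.89: S=30.72 G=15.61 Y=25.77 P=45.99 D=53.55; the largest is D.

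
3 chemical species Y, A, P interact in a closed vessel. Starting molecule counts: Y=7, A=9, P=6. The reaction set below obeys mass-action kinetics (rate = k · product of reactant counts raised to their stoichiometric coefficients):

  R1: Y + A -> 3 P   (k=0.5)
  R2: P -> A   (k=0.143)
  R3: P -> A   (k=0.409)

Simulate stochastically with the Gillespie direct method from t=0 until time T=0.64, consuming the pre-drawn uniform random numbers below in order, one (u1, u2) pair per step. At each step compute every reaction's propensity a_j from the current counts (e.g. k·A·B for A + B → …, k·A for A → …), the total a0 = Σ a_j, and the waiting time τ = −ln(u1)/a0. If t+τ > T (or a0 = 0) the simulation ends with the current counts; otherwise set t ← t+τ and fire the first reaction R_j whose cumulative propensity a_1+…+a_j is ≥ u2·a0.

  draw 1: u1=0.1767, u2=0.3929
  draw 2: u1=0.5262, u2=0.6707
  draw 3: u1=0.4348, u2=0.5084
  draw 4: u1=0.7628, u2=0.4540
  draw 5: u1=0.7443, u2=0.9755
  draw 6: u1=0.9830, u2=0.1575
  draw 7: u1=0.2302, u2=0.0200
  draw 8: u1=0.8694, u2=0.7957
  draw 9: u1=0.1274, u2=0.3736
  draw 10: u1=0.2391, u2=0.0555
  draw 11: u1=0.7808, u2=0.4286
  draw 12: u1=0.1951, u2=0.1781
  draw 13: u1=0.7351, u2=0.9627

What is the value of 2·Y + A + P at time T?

Check how each reaction changes W = 2·Y + A + P (weight of products minus weight of reactants):
R1: Y + A -> 3 P: (1·3) − (2·1 + 1·1) = 3 − 3 = 0
R2: P -> A: (1·1) − (1·1) = 1 − 1 = 0
R3: P -> A: (1·1) − (1·1) = 1 − 1 = 0
Every reaction leaves W unchanged, so W is conserved and no simulation is needed: W(T) = W(0) = 2·7 + 9 + 6 = 29

Value at T = 29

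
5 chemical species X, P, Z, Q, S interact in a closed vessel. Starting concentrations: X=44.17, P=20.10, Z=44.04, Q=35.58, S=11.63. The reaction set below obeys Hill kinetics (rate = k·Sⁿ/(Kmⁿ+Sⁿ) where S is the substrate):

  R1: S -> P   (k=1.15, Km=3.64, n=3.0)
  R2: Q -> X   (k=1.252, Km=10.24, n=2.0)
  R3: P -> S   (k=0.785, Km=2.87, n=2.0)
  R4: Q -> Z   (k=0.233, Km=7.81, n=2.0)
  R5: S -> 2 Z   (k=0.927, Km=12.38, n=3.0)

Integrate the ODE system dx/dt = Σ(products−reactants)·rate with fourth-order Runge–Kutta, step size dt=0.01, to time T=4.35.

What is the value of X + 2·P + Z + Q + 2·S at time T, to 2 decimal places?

Value at T = 187.25

Check how each reaction changes W = X + 2·P + Z + Q + 2·S (weight of products minus weight of reactants):
R1: S -> P: (2·1) − (2·1) = 2 − 2 = 0
R2: Q -> X: (1·1) − (1·1) = 1 − 1 = 0
R3: P -> S: (2·1) − (2·1) = 2 − 2 = 0
R4: Q -> Z: (1·1) − (1·1) = 1 − 1 = 0
R5: S -> 2 Z: (1·2) − (2·1) = 2 − 2 = 0
Every reaction leaves W unchanged, so W is conserved and no simulation is needed: W(T) = W(0) = 44.17 + 2·20.10 + 44.04 + 35.58 + 2·11.63 = 187.25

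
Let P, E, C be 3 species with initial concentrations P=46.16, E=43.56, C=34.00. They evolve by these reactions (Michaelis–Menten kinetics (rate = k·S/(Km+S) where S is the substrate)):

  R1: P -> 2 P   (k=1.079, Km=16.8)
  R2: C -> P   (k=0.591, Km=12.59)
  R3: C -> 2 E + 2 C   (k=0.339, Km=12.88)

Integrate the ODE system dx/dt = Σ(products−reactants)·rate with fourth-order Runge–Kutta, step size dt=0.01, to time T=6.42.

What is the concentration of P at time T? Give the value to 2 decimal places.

RK4 with dt=0.01: 642 steps to T=6.42. Trajectory (selected grid times):
t=0.00: P=46.16 E=43.56 C=34.00
t=0.71: P=47.03 E=43.91 C=33.87
t=1.43: P=47.91 E=44.26 C=33.74
t=2.14: P=48.79 E=44.61 C=33.60
t=2.85: P=49.66 E=44.96 C=33.47
t=3.57: P=50.55 E=45.31 C=33.34
t=4.28: P=51.43 E=45.66 C=33.21
t=4.99: P=52.32 E=46.00 C=33.08
t=5.71: P=53.21 E=46.36 C=32.95
t=6.42: P=54.10 E=46.70 C=32.82
Read off P at T=6.42: 54.10

P at T = 54.10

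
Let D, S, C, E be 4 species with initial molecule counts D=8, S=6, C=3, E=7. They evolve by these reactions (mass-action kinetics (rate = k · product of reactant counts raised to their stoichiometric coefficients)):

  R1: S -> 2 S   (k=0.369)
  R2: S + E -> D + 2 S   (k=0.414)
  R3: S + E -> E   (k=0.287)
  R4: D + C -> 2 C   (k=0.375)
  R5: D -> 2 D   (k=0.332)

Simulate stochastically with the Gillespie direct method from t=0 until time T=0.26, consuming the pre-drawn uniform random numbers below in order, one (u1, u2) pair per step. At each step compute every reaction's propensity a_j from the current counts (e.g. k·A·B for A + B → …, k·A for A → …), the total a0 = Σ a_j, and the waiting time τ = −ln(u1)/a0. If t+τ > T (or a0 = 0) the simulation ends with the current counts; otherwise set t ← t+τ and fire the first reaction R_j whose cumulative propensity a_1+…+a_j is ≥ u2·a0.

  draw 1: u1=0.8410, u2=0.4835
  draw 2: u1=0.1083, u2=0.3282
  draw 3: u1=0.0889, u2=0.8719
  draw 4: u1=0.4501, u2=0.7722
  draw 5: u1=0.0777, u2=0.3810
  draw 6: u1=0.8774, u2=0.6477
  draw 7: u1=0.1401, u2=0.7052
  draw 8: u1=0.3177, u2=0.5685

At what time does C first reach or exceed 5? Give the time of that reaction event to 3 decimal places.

t=0.000: D=8 S=6 C=3 E=7
Draw 1: a1=2.214, a2=17.388, a3=12.054, a4=9.000, a5=2.656, a0=43.312; τ=−ln(0.8410)/43.312=0.004 → t=0.004; u2·a0=0.4835·43.312=20.941; a1+a2=19.602 < 20.941 ≤ a1+…+a3=31.656 → R3 fires; D=8 S=5 C=3 E=7
Draw 2: a1=1.845, a2=14.490, a3=10.045, a4=9.000, a5=2.656, a0=38.036; τ=−ln(0.1083)/38.036=0.058 → t=0.062; u2·a0=0.3282·38.036=12.483; a1=1.845 < 12.483 ≤ a1+a2=16.335 → R2 fires; D=9 S=6 C=3 E=6
Draw 3: a1=2.214, a2=14.904, a3=10.332, a4=10.125, a5=2.988, a0=40.563; τ=−ln(0.0889)/40.563=0.060 → t=0.122; u2·a0=0.8719·40.563=35.367; a1+…+a3=27.450 < 35.367 ≤ a1+…+a4=37.575 → R4 fires; D=8 S=6 C=4 E=6
Draw 4: a1=2.214, a2=14.904, a3=10.332, a4=12.000, a5=2.656, a0=42.106; τ=−ln(0.4501)/42.106=0.019 → t=0.141; u2·a0=0.7722·42.106=32.514; a1+…+a3=27.450 < 32.514 ≤ a1+…+a4=39.450 → R4 fires; D=7 S=6 C=5 E=6
Draw 5: a1=2.214, a2=14.904, a3=10.332, a4=13.125, a5=2.324, a0=42.899; τ=−ln(0.0777)/42.899=0.060 → t=0.201; u2·a0=0.3810·42.899=16.345; a1=2.214 < 16.345 ≤ a1+a2=17.118 → R2 fires; D=8 S=7 C=5 E=5
Draw 6: a1=2.583, a2=14.490, a3=10.045, a4=15.000, a5=2.656, a0=44.774; τ=−ln(0.8774)/44.774=0.003 → t=0.204; u2·a0=0.6477·44.774=29.000; a1+…+a3=27.118 < 29.000 ≤ a1+…+a4=42.118 → R4 fires; D=7 S=7 C=6 E=5
Draw 7: a1=2.583, a2=14.490, a3=10.045, a4=15.750, a5=2.324, a0=45.192; τ=−ln(0.1401)/45.192=0.043 → t=0.247; u2·a0=0.7052·45.192=31.869; a1+…+a3=27.118 < 31.869 ≤ a1+…+a4=42.868 → R4 fires; D=6 S=7 C=7 E=5
Draw 8: a1=2.583, a2=14.490, a3=10.045, a4=15.750, a5=1.992, a0=44.860; τ=−ln(0.3177)/44.860=0.026 → t=0.273 > T=0.26: stop.
C first becomes ≥ 5 when it reaches 5 at the event at t=0.141.

Threshold first reached at t = 0.141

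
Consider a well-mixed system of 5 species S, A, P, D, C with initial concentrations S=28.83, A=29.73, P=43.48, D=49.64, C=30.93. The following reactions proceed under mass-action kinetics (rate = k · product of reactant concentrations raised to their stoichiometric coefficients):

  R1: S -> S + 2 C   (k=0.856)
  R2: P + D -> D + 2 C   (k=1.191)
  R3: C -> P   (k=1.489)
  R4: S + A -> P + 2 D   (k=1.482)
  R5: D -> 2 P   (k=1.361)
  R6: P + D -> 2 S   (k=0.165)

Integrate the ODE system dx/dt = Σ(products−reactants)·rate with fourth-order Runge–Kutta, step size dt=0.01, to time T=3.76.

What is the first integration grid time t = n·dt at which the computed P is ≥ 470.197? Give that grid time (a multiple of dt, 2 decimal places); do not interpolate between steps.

RK4 with dt=0.01: 376 steps to T=3.76. Trajectory (selected grid times):
t=0.00: S=28.83 A=29.73 P=43.48 D=49.64 C=30.93
t=0.42: S=73.60 A=0.00 P=13.97 D=35.49 C=425.69
t=0.84: S=127.74 A=0.00 P=140.62 D=0.54 C=559.12
t=1.25: S=128.77 A=0.00 P=417.80 D=0.00 C=375.50
t=1.34: S=128.77 A=0.00 P=466.17 D=0.00 C=346.98
t=1.35: S=128.77 A=0.00 P=471.31 D=0.00 C=344.04
t=1.67: S=128.77 A=0.00 P=616.14 D=0.00 C=269.75
t=2.09: S=128.77 A=0.00 P=765.31 D=0.00 C=213.17
t=2.51: S=128.77 A=0.00 P=888.17 D=0.00 C=182.89
t=2.92: S=128.77 A=0.00 P=994.48 D=0.00 C=166.97
t=3.34: S=128.77 A=0.00 P=1095.86 D=0.00 C=158.17
t=3.76: S=128.77 A=0.00 P=1193.16 D=0.00 C=153.47
P(1.34)=466.166 < 470.197 but P(1.35)=471.311 ≥ 470.197, so the first grid time is t=1.35.

Threshold first reached at t = 1.35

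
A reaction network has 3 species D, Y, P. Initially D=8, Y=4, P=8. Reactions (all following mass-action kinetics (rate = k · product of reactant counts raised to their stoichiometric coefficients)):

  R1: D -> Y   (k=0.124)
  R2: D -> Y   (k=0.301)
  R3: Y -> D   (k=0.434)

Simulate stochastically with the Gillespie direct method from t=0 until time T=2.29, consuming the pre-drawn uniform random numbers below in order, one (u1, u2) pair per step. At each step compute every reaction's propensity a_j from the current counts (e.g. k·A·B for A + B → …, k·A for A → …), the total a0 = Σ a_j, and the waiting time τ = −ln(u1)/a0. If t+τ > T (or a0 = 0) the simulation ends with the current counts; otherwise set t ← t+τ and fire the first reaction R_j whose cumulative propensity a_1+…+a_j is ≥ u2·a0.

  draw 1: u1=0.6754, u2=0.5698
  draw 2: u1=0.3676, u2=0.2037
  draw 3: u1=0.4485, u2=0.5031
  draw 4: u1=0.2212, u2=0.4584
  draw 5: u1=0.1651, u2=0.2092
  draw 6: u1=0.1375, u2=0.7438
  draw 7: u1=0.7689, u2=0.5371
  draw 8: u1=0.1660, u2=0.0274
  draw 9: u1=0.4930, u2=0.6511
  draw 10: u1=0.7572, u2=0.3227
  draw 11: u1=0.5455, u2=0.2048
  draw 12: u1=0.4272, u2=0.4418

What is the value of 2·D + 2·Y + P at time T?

Value at T = 32

Check how each reaction changes W = 2·D + 2·Y + P (weight of products minus weight of reactants):
R1: D -> Y: (2·1) − (2·1) = 2 − 2 = 0
R2: D -> Y: (2·1) − (2·1) = 2 − 2 = 0
R3: Y -> D: (2·1) − (2·1) = 2 − 2 = 0
Every reaction leaves W unchanged, so W is conserved and no simulation is needed: W(T) = W(0) = 2·8 + 2·4 + 8 = 32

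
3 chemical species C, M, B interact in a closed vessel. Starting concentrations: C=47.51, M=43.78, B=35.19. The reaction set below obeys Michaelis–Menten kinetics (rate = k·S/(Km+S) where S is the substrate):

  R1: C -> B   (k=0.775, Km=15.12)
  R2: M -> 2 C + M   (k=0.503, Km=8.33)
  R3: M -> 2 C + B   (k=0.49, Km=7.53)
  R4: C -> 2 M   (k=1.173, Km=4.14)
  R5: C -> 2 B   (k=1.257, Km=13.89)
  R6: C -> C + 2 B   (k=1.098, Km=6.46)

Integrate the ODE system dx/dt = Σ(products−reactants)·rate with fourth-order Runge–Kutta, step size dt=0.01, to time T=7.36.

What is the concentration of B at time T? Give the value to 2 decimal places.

RK4 with dt=0.01: 736 steps to T=7.36. Trajectory (selected grid times):
t=0.00: C=47.51 M=43.78 B=35.19
t=0.82: C=46.73 M=45.20 B=39.19
t=1.64: C=45.96 M=46.63 B=43.18
t=2.45: C=45.22 M=48.03 B=47.11
t=3.27: C=44.48 M=49.44 B=51.09
t=4.09: C=43.75 M=50.85 B=55.05
t=4.91: C=43.03 M=52.25 B=59.00
t=5.72: C=42.33 M=53.64 B=62.89
t=6.54: C=41.63 M=55.04 B=66.82
t=7.36: C=40.95 M=56.43 B=70.74
Read off B at T=7.36: 70.74

B at T = 70.74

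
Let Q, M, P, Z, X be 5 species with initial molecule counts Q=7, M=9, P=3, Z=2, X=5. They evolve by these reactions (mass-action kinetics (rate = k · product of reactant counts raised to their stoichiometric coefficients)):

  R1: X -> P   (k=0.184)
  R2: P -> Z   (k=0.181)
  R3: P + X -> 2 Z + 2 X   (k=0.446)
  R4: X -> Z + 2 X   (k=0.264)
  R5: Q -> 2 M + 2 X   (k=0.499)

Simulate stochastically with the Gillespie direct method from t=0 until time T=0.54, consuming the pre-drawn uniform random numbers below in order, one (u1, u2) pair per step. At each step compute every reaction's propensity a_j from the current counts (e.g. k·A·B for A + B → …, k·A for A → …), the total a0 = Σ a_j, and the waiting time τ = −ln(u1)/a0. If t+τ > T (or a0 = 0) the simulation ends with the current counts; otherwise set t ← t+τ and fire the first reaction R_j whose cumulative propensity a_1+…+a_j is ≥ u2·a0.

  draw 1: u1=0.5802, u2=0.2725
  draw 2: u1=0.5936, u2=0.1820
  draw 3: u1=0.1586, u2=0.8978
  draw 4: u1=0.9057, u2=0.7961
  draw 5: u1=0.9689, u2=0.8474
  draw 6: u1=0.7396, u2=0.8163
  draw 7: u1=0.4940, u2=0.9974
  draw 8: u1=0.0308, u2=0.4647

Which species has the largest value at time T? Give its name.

t=0.000: Q=7 M=9 P=3 Z=2 X=5
Draw 1: a1=0.920, a2=0.543, a3=6.690, a4=1.320, a5=3.493, a0=12.966; τ=−ln(0.5802)/12.966=0.042 → t=0.042; u2·a0=0.2725·12.966=3.533; a1+a2=1.463 < 3.533 ≤ a1+…+a3=8.153 → R3 fires; Q=7 M=9 P=2 Z=4 X=6
Draw 2: a1=1.104, a2=0.362, a3=5.352, a4=1.584, a5=3.493, a0=11.895; τ=−ln(0.5936)/11.895=0.044 → t=0.086; u2·a0=0.1820·11.895=2.165; a1+a2=1.466 < 2.165 ≤ a1+…+a3=6.818 → R3 fires; Q=7 M=9 P=1 Z=6 X=7
Draw 3: a1=1.288, a2=0.181, a3=3.122, a4=1.848, a5=3.493, a0=9.932; τ=−ln(0.1586)/9.932=0.185 → t=0.271; u2·a0=0.8978·9.932=8.917; a1+…+a4=6.439 < 8.917 ≤ a1+…+a5=9.932 → R5 fires; Q=6 M=11 P=1 Z=6 X=9
Draw 4: a1=1.656, a2=0.181, a3=4.014, a4=2.376, a5=2.994, a0=11.221; τ=−ln(0.9057)/11.221=0.009 → t=0.280; u2·a0=0.7961·11.221=8.933; a1+…+a4=8.227 < 8.933 ≤ a1+…+a5=11.221 → R5 fires; Q=5 M=13 P=1 Z=6 X=11
Draw 5: a1=2.024, a2=0.181, a3=4.906, a4=2.904, a5=2.495, a0=12.510; τ=−ln(0.9689)/12.510=0.003 → t=0.283; u2·a0=0.8474·12.510=10.601; a1+…+a4=10.015 < 10.601 ≤ a1+…+a5=12.510 → R5 fires; Q=4 M=15 P=1 Z=6 X=13
Draw 6: a1=2.392, a2=0.181, a3=5.798, a4=3.432, a5=1.996, a0=13.799; τ=−ln(0.7396)/13.799=0.022 → t=0.304; u2·a0=0.8163·13.799=11.264; a1+…+a3=8.371 < 11.264 ≤ a1+…+a4=11.803 → R4 fires; Q=4 M=15 P=1 Z=7 X=14
Draw 7: a1=2.576, a2=0.181, a3=6.244, a4=3.696, a5=1.996, a0=14.693; τ=−ln(0.4940)/14.693=0.048 → t=0.352; u2·a0=0.9974·14.693=14.655; a1+…+a4=12.697 < 14.655 ≤ a1+…+a5=14.693 → R5 fires; Q=3 M=17 P=1 Z=7 X=16
Draw 8: a1=2.944, a2=0.181, a3=7.136, a4=4.224, a5=1.497, a0=15.982; τ=−ln(0.0308)/15.982=0.218 → t=0.570 > T=0.54: stop.
At T=0.54: Q=3 M=17 P=1 Z=7 X=16; the largest is M.

Dominant species at T: M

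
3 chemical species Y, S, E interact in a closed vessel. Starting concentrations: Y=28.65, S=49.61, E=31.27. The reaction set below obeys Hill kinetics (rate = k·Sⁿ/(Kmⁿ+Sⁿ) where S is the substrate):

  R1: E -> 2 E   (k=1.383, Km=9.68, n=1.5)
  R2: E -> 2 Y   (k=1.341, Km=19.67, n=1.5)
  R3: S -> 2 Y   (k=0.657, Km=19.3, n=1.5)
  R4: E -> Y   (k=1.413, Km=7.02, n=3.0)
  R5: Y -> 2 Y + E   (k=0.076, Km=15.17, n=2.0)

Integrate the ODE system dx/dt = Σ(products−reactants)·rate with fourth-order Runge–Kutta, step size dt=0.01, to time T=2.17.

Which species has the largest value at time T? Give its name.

RK4 with dt=0.01: 217 steps to T=2.17. Trajectory (selected grid times):
t=0.00: Y=28.65 S=49.61 E=31.27
t=0.24: Y=29.68 S=49.48 E=31.02
t=0.48: Y=30.71 S=49.36 E=30.77
t=0.72: Y=31.74 S=49.23 E=30.52
t=0.96: Y=32.77 S=49.10 E=30.26
t=1.21: Y=33.83 S=48.97 E=30.00
t=1.45: Y=34.86 S=48.85 E=29.76
t=1.69: Y=35.88 S=48.72 E=29.51
t=1.93: Y=36.89 S=48.59 E=29.26
t=2.17: Y=37.91 S=48.47 E=29.01
At T=2.17: Y=37.91 S=48.47 E=29.01; the largest is S.

Dominant species at T: S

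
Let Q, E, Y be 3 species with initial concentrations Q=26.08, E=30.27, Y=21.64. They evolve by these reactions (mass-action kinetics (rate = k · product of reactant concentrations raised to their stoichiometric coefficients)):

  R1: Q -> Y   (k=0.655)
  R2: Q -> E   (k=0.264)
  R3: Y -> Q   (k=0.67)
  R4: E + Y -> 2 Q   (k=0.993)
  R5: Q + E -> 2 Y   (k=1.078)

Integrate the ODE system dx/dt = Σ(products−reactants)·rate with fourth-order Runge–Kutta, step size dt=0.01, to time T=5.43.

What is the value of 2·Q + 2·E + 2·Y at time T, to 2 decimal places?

Value at T = 155.98

Check how each reaction changes W = 2·Q + 2·E + 2·Y (weight of products minus weight of reactants):
R1: Q -> Y: (2·1) − (2·1) = 2 − 2 = 0
R2: Q -> E: (2·1) − (2·1) = 2 − 2 = 0
R3: Y -> Q: (2·1) − (2·1) = 2 − 2 = 0
R4: E + Y -> 2 Q: (2·2) − (2·1 + 2·1) = 4 − 4 = 0
R5: Q + E -> 2 Y: (2·2) − (2·1 + 2·1) = 4 − 4 = 0
Every reaction leaves W unchanged, so W is conserved and no simulation is needed: W(T) = W(0) = 2·26.08 + 2·30.27 + 2·21.64 = 155.98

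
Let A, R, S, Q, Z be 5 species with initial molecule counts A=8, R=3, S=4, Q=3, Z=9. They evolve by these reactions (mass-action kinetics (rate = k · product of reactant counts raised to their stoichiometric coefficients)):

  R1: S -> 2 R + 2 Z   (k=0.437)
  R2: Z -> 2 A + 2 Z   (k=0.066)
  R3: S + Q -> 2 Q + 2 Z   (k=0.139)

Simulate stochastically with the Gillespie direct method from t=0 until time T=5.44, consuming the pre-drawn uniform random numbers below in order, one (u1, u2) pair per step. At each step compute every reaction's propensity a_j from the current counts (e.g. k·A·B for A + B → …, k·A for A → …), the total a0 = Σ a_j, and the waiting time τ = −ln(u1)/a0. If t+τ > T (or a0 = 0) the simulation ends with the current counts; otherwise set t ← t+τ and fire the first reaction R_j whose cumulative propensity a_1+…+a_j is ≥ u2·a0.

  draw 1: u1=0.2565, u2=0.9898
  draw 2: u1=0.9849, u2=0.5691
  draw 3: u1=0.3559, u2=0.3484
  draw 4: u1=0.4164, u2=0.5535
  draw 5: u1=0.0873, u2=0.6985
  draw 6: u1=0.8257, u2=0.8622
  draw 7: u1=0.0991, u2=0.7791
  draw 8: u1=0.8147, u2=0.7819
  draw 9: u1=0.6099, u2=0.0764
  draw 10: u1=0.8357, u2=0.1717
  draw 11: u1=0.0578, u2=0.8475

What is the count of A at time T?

t=0.000: A=8 R=3 S=4 Q=3 Z=9
Draw 1: a1=1.748, a2=0.594, a3=1.668, a0=4.010; τ=−ln(0.2565)/4.010=0.339 → t=0.339; u2·a0=0.9898·4.010=3.969; a1+a2=2.342 < 3.969 ≤ a1+…+a3=4.010 → R3 fires; A=8 R=3 S=3 Q=4 Z=11
Draw 2: a1=1.311, a2=0.726, a3=1.668, a0=3.705; τ=−ln(0.9849)/3.705=0.004 → t=0.343; u2·a0=0.5691·3.705=2.109; a1+a2=2.037 < 2.109 ≤ a1+…+a3=3.705 → R3 fires; A=8 R=3 S=2 Q=5 Z=13
Draw 3: a1=0.874, a2=0.858, a3=1.390, a0=3.122; τ=−ln(0.3559)/3.122=0.331 → t=0.674; u2·a0=0.3484·3.122=1.088; a1=0.874 < 1.088 ≤ a1+a2=1.732 → R2 fires; A=10 R=3 S=2 Q=5 Z=14
Draw 4: a1=0.874, a2=0.924, a3=1.390, a0=3.188; τ=−ln(0.4164)/3.188=0.275 → t=0.949; u2·a0=0.5535·3.188=1.765; a1=0.874 < 1.765 ≤ a1+a2=1.798 → R2 fires; A=12 R=3 S=2 Q=5 Z=15
Draw 5: a1=0.874, a2=0.990, a3=1.390, a0=3.254; τ=−ln(0.0873)/3.254=0.749 → t=1.698; u2·a0=0.6985·3.254=2.273; a1+a2=1.864 < 2.273 ≤ a1+…+a3=3.254 → R3 fires; A=12 R=3 S=1 Q=6 Z=17
Draw 6: a1=0.437, a2=1.122, a3=0.834, a0=2.393; τ=−ln(0.8257)/2.393=0.080 → t=1.779; u2·a0=0.8622·2.393=2.063; a1+a2=1.559 < 2.063 ≤ a1+…+a3=2.393 → R3 fires; A=12 R=3 S=0 Q=7 Z=19
Draw 7: a1=0.000, a2=1.254, a3=0.000, a0=1.254; τ=−ln(0.0991)/1.254=1.843 → t=3.622; u2·a0=0.7791·1.254=0.977; a1=0.000 < 0.977 ≤ a1+a2=1.254 → R2 fires; A=14 R=3 S=0 Q=7 Z=20
Draw 8: a1=0.000, a2=1.320, a3=0.000, a0=1.320; τ=−ln(0.8147)/1.320=0.155 → t=3.777; u2·a0=0.7819·1.320=1.032; a1=0.000 < 1.032 ≤ a1+a2=1.320 → R2 fires; A=16 R=3 S=0 Q=7 Z=21
Draw 9: a1=0.000, a2=1.386, a3=0.000, a0=1.386; τ=−ln(0.6099)/1.386=0.357 → t=4.134; u2·a0=0.0764·1.386=0.106; a1=0.000 < 0.106 ≤ a1+a2=1.386 → R2 fires; A=18 R=3 S=0 Q=7 Z=22
Draw 10: a1=0.000, a2=1.452, a3=0.000, a0=1.452; τ=−ln(0.8357)/1.452=0.124 → t=4.258; u2·a0=0.1717·1.452=0.249; a1=0.000 < 0.249 ≤ a1+a2=1.452 → R2 fires; A=20 R=3 S=0 Q=7 Z=23
Draw 11: a1=0.000, a2=1.518, a3=0.000, a0=1.518; τ=−ln(0.0578)/1.518=1.878 → t=6.136 > T=5.44: stop.
Read off A at T=5.44: 20

A at T = 20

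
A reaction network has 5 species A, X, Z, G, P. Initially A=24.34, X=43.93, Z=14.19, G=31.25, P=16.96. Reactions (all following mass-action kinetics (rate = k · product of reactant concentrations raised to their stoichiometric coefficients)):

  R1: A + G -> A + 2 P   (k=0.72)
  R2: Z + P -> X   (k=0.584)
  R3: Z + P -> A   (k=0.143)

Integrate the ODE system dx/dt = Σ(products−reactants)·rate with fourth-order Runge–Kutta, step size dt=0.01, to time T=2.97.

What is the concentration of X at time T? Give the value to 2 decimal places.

RK4 with dt=0.01: 297 steps to T=2.97. Trajectory (selected grid times):
t=0.00: A=24.34 X=43.93 Z=14.19 G=31.25 P=16.96
t=0.33: A=27.13 X=55.33 Z=0.00 G=0.05 P=65.16
t=0.66: A=27.13 X=55.33 Z=0.00 G=0.00 P=65.27
t=0.99: A=27.13 X=55.33 Z=0.00 G=0.00 P=65.27
t=1.32: A=27.13 X=55.33 Z=0.00 G=0.00 P=65.27
t=1.65: A=27.13 X=55.33 Z=0.00 G=0.00 P=65.27
t=1.98: A=27.13 X=55.33 Z=0.00 G=0.00 P=65.27
t=2.31: A=27.13 X=55.33 Z=0.00 G=0.00 P=65.27
t=2.64: A=27.13 X=55.33 Z=0.00 G=0.00 P=65.27
t=2.97: A=27.13 X=55.33 Z=0.00 G=0.00 P=65.27
Read off X at T=2.97: 55.33

X at T = 55.33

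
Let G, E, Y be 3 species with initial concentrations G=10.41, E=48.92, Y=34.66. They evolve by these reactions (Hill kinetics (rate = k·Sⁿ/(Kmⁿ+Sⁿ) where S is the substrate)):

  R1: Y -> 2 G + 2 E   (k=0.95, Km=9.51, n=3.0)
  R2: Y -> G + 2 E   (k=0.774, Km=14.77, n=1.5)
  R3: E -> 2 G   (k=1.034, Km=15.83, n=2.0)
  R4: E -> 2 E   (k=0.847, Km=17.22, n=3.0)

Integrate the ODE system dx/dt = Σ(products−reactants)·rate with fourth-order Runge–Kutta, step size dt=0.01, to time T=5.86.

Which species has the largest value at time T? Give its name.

RK4 with dt=0.01: 586 steps to T=5.86. Trajectory (selected grid times):
t=0.00: G=10.41 E=48.92 Y=34.66
t=0.65: G=13.23 E=50.83 Y=33.66
t=1.30: G=16.06 E=52.73 Y=32.67
t=1.95: G=18.88 E=54.62 Y=31.69
t=2.60: G=21.70 E=56.49 Y=30.71
t=3.26: G=24.57 E=58.38 Y=29.72
t=3.91: G=27.39 E=60.22 Y=28.75
t=4.56: G=30.20 E=62.05 Y=27.79
t=5.21: G=33.01 E=63.86 Y=26.84
t=5.86: G=35.81 E=65.66 Y=25.89
At T=5.86: G=35.81 E=65.66 Y=25.89; the largest is E.

Dominant species at T: E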